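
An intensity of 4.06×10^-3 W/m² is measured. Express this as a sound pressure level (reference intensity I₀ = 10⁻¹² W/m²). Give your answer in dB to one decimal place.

96.1 dB

Dividing by I₀ shifts the exponent by 12: I/I₀ = 4.06×10^9.
L = 10·(0.6085 + 9) = 96.09 dB.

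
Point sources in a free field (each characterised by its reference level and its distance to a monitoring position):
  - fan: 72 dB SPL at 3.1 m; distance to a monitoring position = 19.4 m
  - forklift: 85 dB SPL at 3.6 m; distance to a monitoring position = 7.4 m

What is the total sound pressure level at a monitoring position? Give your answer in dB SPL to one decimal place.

78.8 dB SPL

Propagate each source to the receiver with L = L_ref − 20·log₁₀(r/r_ref), then add intensities.
fan: 72 − 20·log₁₀(19.4/3.1) = 72 − 15.93 = 56.07 dB SPL.
forklift: 85 − 20·log₁₀(7.4/3.6) = 85 − 6.26 = 78.74 dB SPL.
Σ 10^(L/10) = 7.525e+07 → L_total = 10·log₁₀(7.525e+07) = 78.76 dB SPL.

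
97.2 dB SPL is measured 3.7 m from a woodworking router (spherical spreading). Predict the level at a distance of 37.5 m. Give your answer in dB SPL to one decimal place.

For a point source, L₂ = L₁ − 20·log₁₀(r₂/r₁).
L₂ = 97.2 − 20·log₁₀(37.5/3.7) = 97.2 − 20.117 = 77.08 dB SPL.

77.1 dB SPL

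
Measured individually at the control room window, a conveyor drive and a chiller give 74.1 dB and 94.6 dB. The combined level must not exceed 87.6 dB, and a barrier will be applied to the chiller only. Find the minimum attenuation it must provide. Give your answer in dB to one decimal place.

Everything except the chiller sums to 10^(74.1/10) = 2.570e+07 in linear terms, 74.10 dB.
To meet 87.6 dB overall, the treated chiller may contribute at most 10^(87.6/10) − 2.570e+07 = 5.497e+08, i.e. 87.40 dB.
Required insertion loss = 94.6 − 87.40 = 7.20 dB.

7.2 dB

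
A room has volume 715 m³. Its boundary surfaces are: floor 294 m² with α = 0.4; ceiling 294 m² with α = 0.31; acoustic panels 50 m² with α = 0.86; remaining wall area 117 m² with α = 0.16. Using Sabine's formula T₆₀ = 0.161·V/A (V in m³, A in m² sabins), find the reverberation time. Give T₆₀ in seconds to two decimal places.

A = Σ Sᵢαᵢ = 294·0.4 + 294·0.31 + 50·0.86 + 117·0.16 = 270.46 m².
T₆₀ = 0.161·V/A = 0.161·715/270.46 = 0.426 s.

0.43 s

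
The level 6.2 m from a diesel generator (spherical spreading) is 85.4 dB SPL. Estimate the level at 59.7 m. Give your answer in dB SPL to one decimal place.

65.7 dB SPL

Point-source attenuation: ΔL = 20·log₁₀(r₂/r₁) = 20·log₁₀(59.7/6.2) = 19.672 dB.
L₂ = 85.4 − 20·log₁₀(59.7/6.2) = 85.4 − 19.672 = 65.73 dB SPL.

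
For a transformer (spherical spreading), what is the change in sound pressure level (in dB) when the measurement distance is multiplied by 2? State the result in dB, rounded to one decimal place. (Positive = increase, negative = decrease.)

-6.0 dB

With spherical spreading the level changes by −20·log₁₀(r₂/r₁).
ΔL = −20·log₁₀(2) = -6.02 dB.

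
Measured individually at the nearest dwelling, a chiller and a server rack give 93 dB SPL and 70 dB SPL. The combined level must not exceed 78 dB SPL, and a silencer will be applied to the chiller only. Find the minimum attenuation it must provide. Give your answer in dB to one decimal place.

15.7 dB

The untreated sources together contribute 10^(70/10) = 1.000e+07, i.e. 70.00 dB SPL.
To meet 78 dB SPL overall, the treated chiller may contribute at most 10^(78/10) − 1.000e+07 = 5.310e+07, i.e. 77.25 dB SPL.
So the chiller must be reduced from 93 to 77.25 dB SPL: IL = 15.75 dB.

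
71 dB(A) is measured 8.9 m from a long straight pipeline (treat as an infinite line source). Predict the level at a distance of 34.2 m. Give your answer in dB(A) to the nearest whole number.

65 dB(A)

Line-source attenuation: ΔL = 10·log₁₀(r₂/r₁) = 10·log₁₀(34.2/8.9) = 5.846 dB.
L₂ = 71 − 10·log₁₀(34.2/8.9) = 71 − 5.846 = 65.15 dB(A).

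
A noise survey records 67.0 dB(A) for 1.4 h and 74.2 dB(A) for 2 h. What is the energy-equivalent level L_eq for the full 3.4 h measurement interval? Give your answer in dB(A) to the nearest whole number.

72 dB(A)

Weight each interval's intensity by its duration and average over T = 3.4 h:
Σ tᵢ·10^(Lᵢ/10) = 1.4·10^(67.0/10) + 2·10^(74.2/10) = 5.962e+07.
L_eq = 10·log₁₀(5.962e+07/3.4) = 72.44 dB(A).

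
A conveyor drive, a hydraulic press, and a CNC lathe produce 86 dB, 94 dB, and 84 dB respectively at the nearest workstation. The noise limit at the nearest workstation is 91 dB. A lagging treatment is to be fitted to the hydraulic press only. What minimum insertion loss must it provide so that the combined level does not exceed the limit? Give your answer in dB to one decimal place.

6.1 dB

The untreated sources together contribute 10^(86/10) + 10^(84/10) = 6.493e+08, i.e. 88.12 dB.
The limit corresponds to 10^(91/10) = 1.259e+09; subtracting the fixed part leaves 6.096e+08 for the hydraulic press, i.e. 87.85 dB.
So the hydraulic press must be reduced from 94 to 87.85 dB: IL = 6.15 dB.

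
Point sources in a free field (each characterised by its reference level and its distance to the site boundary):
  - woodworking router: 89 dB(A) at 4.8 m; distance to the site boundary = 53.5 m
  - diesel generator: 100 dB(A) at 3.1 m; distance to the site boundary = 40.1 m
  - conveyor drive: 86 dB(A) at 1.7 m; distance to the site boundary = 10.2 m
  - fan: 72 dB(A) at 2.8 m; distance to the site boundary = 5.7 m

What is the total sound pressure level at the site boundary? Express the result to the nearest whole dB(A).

79 dB(A)

First find each source's level at the receiver (point-source: −20·log₁₀(r/r_ref)), then combine on an intensity basis.
woodworking router: 89 − 20·log₁₀(53.5/4.8) = 89 − 20.94 = 68.06 dB(A).
diesel generator: 100 − 20·log₁₀(40.1/3.1) = 100 − 22.24 = 77.76 dB(A).
conveyor drive: 86 − 20·log₁₀(10.2/1.7) = 86 − 15.56 = 70.44 dB(A).
fan: 72 − 20·log₁₀(5.7/2.8) = 72 − 6.17 = 65.83 dB(A).
Σ 10^(L/10) = 8.104e+07 → L_total = 10·log₁₀(8.104e+07) = 79.09 dB(A).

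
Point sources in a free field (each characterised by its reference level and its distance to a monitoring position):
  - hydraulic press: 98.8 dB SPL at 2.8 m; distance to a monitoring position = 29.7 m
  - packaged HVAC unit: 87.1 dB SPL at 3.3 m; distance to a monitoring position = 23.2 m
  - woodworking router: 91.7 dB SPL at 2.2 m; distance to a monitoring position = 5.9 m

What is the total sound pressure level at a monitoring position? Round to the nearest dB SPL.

85 dB SPL

Apply inverse-square spreading to bring every level to the receiver, then sum 10^(L/10).
hydraulic press: 98.8 − 20·log₁₀(29.7/2.8) = 98.8 − 20.51 = 78.29 dB SPL.
packaged HVAC unit: 87.1 − 20·log₁₀(23.2/3.3) = 87.1 − 16.94 = 70.16 dB SPL.
woodworking router: 91.7 − 20·log₁₀(5.9/2.2) = 91.7 − 8.57 = 83.13 dB SPL.
Σ 10^(L/10) = 2.835e+08 → L_total = 10·log₁₀(2.835e+08) = 84.52 dB SPL.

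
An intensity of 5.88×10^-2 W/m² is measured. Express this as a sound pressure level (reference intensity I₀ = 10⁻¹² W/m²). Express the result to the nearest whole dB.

Dividing by I₀ shifts the exponent by 12: I/I₀ = 5.88×10^10.
L = 10·(0.7694 + 10) = 107.69 dB.

108 dB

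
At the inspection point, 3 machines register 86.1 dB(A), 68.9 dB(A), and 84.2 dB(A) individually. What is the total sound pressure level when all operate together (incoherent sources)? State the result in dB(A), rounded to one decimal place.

Incoherent sources combine by intensity addition: L_total = 10·log₁₀(Σ 10^(L_i/10)).
Σ 10^(L/10) = 10^(86.1/10) + 10^(68.9/10) + 10^(84.2/10) = 6.782e+08.
L_total = 10·log₁₀(6.782e+08) = 88.31 dB(A).

88.3 dB(A)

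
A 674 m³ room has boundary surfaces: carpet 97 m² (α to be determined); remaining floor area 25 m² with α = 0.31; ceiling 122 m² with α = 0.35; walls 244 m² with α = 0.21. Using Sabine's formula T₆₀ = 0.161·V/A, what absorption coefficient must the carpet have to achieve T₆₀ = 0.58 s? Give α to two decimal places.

From T₆₀ = 0.161·V/A, the target T₆₀ = 0.58 s needs A = 0.161·674/0.58 = 187.09 m².
Absorption from the other surfaces = 25·0.31 + 122·0.35 + 244·0.21 = 101.69 m², so the carpet must supply 85.40 m² over 97 m².
α = 85.40/97 = 0.880.

0.88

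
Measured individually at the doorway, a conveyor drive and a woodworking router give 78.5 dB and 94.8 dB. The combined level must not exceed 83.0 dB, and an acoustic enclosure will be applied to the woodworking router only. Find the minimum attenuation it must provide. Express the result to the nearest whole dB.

Fixed contribution from the other source: Σ 10^(L/10) = 10^(78.5/10) = 7.079e+07 (78.50 dB).
The limit corresponds to 10^(83.0/10) = 1.995e+08; subtracting the fixed part leaves 1.287e+08 for the woodworking router, i.e. 81.10 dB.
So the woodworking router must be reduced from 94.8 to 81.10 dB: IL = 13.70 dB.

14 dB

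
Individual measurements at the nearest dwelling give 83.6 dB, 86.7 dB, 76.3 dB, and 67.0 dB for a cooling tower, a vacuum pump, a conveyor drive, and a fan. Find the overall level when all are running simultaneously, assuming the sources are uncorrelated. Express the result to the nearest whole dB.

For uncorrelated sources the intensities add, so convert each level to linear form, sum, and take 10·log₁₀ of the total.
Σ 10^(L/10) = 10^(83.6/10) + 10^(86.7/10) + 10^(76.3/10) + 10^(67.0/10) = 7.445e+08.
L_total = 10·log₁₀(7.445e+08) = 88.72 dB.

89 dB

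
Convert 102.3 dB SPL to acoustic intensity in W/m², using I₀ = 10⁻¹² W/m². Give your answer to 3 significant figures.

I = I₀·10^(L/10) = 10⁻¹² × 10^(102.3/10) = 10^(-1.770).

0.0170 W/m²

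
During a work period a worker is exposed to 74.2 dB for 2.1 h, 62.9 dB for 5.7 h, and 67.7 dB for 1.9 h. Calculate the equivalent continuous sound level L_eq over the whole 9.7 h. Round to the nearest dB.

69 dB

Weight each interval's intensity by its duration and average over T = 9.7 h:
Σ tᵢ·10^(Lᵢ/10) = 2.1·10^(74.2/10) + 5.7·10^(62.9/10) + 1.9·10^(67.7/10) = 7.754e+07.
L_eq = 10·log₁₀(7.754e+07/9.7) = 69.03 dB.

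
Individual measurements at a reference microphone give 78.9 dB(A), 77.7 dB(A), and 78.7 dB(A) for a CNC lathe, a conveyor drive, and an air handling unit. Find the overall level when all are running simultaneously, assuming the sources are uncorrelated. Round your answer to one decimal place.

83.2 dB(A)

Incoherent sources combine by intensity addition: L_total = 10·log₁₀(Σ 10^(L_i/10)).
Σ 10^(L/10) = 10^(78.9/10) + 10^(77.7/10) + 10^(78.7/10) = 2.106e+08.
L_total = 10·log₁₀(2.106e+08) = 83.24 dB(A).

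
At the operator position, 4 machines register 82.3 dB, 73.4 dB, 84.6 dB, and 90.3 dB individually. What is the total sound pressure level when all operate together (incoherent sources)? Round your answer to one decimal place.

Incoherent sources combine by intensity addition: L_total = 10·log₁₀(Σ 10^(L_i/10)).
Σ 10^(L/10) = 10^(82.3/10) + 10^(73.4/10) + 10^(84.6/10) + 10^(90.3/10) = 1.552e+09.
L_total = 10·log₁₀(1.552e+09) = 91.91 dB.

91.9 dB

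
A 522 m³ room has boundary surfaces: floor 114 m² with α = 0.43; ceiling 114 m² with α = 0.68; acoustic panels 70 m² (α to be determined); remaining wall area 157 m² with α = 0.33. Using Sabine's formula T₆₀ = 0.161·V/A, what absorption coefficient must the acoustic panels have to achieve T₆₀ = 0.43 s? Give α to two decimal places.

0.24

A = 0.161·V/T₆₀ = 0.161·522/0.43 = 195.45 m² sabins.
Absorption from the other surfaces = 114·0.43 + 114·0.68 + 157·0.33 = 178.35 m², so the acoustic panels must supply 17.10 m² over 70 m².
α = 17.10/70 = 0.244.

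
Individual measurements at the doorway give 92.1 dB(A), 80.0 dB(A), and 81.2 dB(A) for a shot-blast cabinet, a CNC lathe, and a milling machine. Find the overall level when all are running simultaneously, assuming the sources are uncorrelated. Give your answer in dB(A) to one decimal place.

Incoherent sources combine by intensity addition: L_total = 10·log₁₀(Σ 10^(L_i/10)).
Σ 10^(L/10) = 10^(92.1/10) + 10^(80.0/10) + 10^(81.2/10) = 1.854e+09.
L_total = 10·log₁₀(1.854e+09) = 92.68 dB(A).

92.7 dB(A)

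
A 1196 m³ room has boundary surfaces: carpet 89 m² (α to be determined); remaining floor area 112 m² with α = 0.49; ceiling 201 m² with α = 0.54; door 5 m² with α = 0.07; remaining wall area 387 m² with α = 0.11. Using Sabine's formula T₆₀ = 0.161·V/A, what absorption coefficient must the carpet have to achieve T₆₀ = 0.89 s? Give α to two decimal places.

From T₆₀ = 0.161·V/A, the target T₆₀ = 0.89 s needs A = 0.161·1196/0.89 = 216.36 m².
Absorption from the other surfaces = 112·0.49 + 201·0.54 + 5·0.07 + 387·0.11 = 206.34 m², so the carpet must supply 10.02 m² over 89 m².
α = 10.02/89 = 0.113.

0.11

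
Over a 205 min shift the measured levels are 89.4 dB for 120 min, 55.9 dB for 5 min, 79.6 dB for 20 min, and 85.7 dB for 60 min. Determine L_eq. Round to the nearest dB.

L_eq = 10·log₁₀[(1/T)·Σ tᵢ·10^(Lᵢ/10)] with T = 205 min.
Σ tᵢ·10^(Lᵢ/10) = 120·10^(89.4/10) + 5·10^(55.9/10) + 20·10^(79.6/10) + 60·10^(85.7/10) = 1.286e+11.
L_eq = 10·log₁₀(1.286e+11/205) = 87.98 dB.

88 dB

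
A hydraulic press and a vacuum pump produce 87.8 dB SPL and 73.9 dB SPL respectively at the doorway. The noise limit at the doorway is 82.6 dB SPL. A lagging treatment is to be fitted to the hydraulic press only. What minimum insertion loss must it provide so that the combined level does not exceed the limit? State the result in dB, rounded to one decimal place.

5.8 dB

Fixed contribution from the other source: Σ 10^(L/10) = 10^(73.9/10) = 2.455e+07 (73.90 dB SPL).
To meet 82.6 dB SPL overall, the treated hydraulic press may contribute at most 10^(82.6/10) − 2.455e+07 = 1.574e+08, i.e. 81.97 dB SPL.
So the hydraulic press must be reduced from 87.8 to 81.97 dB SPL: IL = 5.83 dB.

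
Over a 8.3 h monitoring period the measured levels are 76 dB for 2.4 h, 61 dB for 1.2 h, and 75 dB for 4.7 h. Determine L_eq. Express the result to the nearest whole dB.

75 dB

The energy average is taken in the linear domain: L_eq = 10·log₁₀[(Σ tᵢ·10^(Lᵢ/10))/T], T = 8.3 h.
Σ tᵢ·10^(Lᵢ/10) = 2.4·10^(76/10) + 1.2·10^(61/10) + 4.7·10^(75/10) = 2.457e+08.
L_eq = 10·log₁₀(2.457e+08/8.3) = 74.71 dB.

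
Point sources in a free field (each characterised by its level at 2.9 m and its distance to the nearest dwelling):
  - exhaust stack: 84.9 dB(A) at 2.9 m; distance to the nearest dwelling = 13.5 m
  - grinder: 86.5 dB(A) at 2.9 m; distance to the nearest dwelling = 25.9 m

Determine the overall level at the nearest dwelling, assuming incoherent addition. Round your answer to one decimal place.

First find each source's level at the receiver (point-source: −20·log₁₀(r/r_ref)), then combine on an intensity basis.
exhaust stack: 84.9 − 20·log₁₀(13.5/2.9) = 84.9 − 13.36 = 71.54 dB(A).
grinder: 86.5 − 20·log₁₀(25.9/2.9) = 86.5 − 19.02 = 67.48 dB(A).
Σ 10^(L/10) = 1.986e+07 → L_total = 10·log₁₀(1.986e+07) = 72.98 dB(A).

73.0 dB(A)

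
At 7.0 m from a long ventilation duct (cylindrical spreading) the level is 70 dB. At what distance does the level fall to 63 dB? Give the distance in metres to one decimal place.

The 7.0 dB drop corresponds to a distance ratio of 10^(7.0/10) for a line source.
r₂ = 7.0·10^((70−63)/10) = 7.0·10^(7.0/10) = 35.08 m.

35.1 m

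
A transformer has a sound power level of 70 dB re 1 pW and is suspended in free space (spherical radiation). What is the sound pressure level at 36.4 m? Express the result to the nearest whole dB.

The power spreads over a sphere of area 4π·r², so L_p = L_w − 10·log₁₀(4π·r²).
4π·r² = 1.665e+04 m², 10·log₁₀ of that is 42.214 dB.
L_p = 70 − 42.214 = 27.79 dB.

28 dB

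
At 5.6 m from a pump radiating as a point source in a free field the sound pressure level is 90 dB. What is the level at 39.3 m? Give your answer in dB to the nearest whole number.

73 dB

For a point source, L₂ = L₁ − 20·log₁₀(r₂/r₁).
L₂ = 90 − 20·log₁₀(39.3/5.6) = 90 − 16.924 = 73.08 dB.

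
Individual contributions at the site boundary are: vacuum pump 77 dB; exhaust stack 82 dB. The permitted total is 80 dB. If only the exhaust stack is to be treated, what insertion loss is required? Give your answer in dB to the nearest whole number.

5 dB

Fixed contribution from the other source: Σ 10^(L/10) = 10^(77/10) = 5.012e+07 (77.00 dB).
The limit corresponds to 10^(80/10) = 1.000e+08; subtracting the fixed part leaves 4.988e+07 for the exhaust stack, i.e. 76.98 dB.
So the exhaust stack must be reduced from 82 to 76.98 dB: IL = 5.02 dB.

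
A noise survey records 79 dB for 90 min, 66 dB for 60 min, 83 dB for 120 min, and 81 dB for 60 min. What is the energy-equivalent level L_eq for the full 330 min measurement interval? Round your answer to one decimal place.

L_eq = 10·log₁₀[(1/T)·Σ tᵢ·10^(Lᵢ/10)] with T = 330 min.
Σ tᵢ·10^(Lᵢ/10) = 90·10^(79/10) + 60·10^(66/10) + 120·10^(83/10) + 60·10^(81/10) = 3.888e+10.
L_eq = 10·log₁₀(3.888e+10/330) = 80.71 dB.

80.7 dB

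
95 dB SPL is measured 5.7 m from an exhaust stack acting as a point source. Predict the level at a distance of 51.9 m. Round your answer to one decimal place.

Spherical spreading from a point source gives a 20·log₁₀(r₂/r₁) drop.
L₂ = 95 − 20·log₁₀(51.9/5.7) = 95 − 19.186 = 75.81 dB SPL.

75.8 dB SPL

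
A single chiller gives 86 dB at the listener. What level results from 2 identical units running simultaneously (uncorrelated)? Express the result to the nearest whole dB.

89 dB

With 2 equal, uncorrelated contributions the intensity is 2× that of one unit, giving a rise of 10·log₁₀ 2.
L_total = 86 + 10·log₁₀(2) = 86 + 3.010 = 89.01 dB.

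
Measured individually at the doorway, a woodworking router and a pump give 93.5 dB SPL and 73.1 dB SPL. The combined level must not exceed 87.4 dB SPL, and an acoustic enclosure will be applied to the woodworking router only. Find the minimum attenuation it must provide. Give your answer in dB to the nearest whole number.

6 dB

Fixed contribution from the other source: Σ 10^(L/10) = 10^(73.1/10) = 2.042e+07 (73.10 dB SPL).
To meet 87.4 dB SPL overall, the treated woodworking router may contribute at most 10^(87.4/10) − 2.042e+07 = 5.291e+08, i.e. 87.24 dB SPL.
Required insertion loss = 93.5 − 87.24 = 6.26 dB.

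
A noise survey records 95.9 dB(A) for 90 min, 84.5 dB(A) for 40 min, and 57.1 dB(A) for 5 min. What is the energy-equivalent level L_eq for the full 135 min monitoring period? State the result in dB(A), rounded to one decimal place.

The energy average is taken in the linear domain: L_eq = 10·log₁₀[(Σ tᵢ·10^(Lᵢ/10))/T], T = 135 min.
Σ tᵢ·10^(Lᵢ/10) = 90·10^(95.9/10) + 40·10^(84.5/10) + 5·10^(57.1/10) = 3.614e+11.
L_eq = 10·log₁₀(3.614e+11/135) = 94.28 dB(A).

94.3 dB(A)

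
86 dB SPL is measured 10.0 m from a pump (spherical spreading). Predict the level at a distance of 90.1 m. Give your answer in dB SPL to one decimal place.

66.9 dB SPL

Point-source attenuation: ΔL = 20·log₁₀(r₂/r₁) = 20·log₁₀(90.1/10.0) = 19.094 dB.
L₂ = 86 − 20·log₁₀(90.1/10.0) = 86 − 19.094 = 66.91 dB SPL.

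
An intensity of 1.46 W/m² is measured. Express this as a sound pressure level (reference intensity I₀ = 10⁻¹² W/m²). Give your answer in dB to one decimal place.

121.6 dB

L = 10·log₁₀(I/I₀) = 10·log₁₀(1.46/10⁻¹²) = 10·log₁₀(1.46×10^12).
L = 10·(0.1644 + 12) = 121.64 dB.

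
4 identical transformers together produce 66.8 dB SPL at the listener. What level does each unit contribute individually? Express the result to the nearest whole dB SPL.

4 equal contributions raise the level by 10·log₁₀ 4 = 6.021 dB, so each unit alone gives 66.8 − 6.021.

61 dB SPL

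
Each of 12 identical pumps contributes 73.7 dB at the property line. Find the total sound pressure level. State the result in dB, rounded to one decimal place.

84.5 dB

N identical incoherent sources raise the level by 10·log₁₀ N.
L_total = 73.7 + 10·log₁₀(12) = 73.7 + 10.792 = 84.49 dB.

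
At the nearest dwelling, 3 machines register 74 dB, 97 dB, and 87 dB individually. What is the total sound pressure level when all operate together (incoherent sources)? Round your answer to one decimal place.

97.4 dB

For uncorrelated sources the intensities add, so convert each level to linear form, sum, and take 10·log₁₀ of the total.
Σ 10^(L/10) = 10^(74/10) + 10^(97/10) + 10^(87/10) = 5.538e+09.
L_total = 10·log₁₀(5.538e+09) = 97.43 dB.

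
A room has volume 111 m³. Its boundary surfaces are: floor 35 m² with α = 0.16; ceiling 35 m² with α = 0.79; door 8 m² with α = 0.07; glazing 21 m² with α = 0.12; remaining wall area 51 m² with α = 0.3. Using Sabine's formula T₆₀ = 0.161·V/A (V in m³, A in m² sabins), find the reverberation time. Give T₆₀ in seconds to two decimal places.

Total absorption A = 35·0.16 + 35·0.79 + 8·0.07 + 21·0.12 + 51·0.3 = 51.63 m² sabins.
T₆₀ = 0.161·V/A = 0.161·111/51.63 = 0.346 s.

0.35 s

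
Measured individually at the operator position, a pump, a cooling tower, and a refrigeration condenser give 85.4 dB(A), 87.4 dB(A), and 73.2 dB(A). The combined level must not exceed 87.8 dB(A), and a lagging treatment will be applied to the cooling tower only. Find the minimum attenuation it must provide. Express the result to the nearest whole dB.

4 dB

Fixed contribution from the other sources: Σ 10^(L/10) = 10^(85.4/10) + 10^(73.2/10) = 3.676e+08 (85.65 dB(A)).
The limit corresponds to 10^(87.8/10) = 6.026e+08; subtracting the fixed part leaves 2.349e+08 for the cooling tower, i.e. 83.71 dB(A).
Required insertion loss = 87.4 − 83.71 = 3.69 dB.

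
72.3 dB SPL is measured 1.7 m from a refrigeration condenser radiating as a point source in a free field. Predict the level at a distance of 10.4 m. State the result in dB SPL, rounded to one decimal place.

56.6 dB SPL

Spherical spreading from a point source gives a 20·log₁₀(r₂/r₁) drop.
L₂ = 72.3 − 20·log₁₀(10.4/1.7) = 72.3 − 15.732 = 56.57 dB SPL.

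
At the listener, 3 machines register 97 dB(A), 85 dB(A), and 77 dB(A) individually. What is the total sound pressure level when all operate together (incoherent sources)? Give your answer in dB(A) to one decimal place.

Incoherent sources combine by intensity addition: L_total = 10·log₁₀(Σ 10^(L_i/10)).
Σ 10^(L/10) = 10^(97/10) + 10^(85/10) + 10^(77/10) = 5.378e+09.
L_total = 10·log₁₀(5.378e+09) = 97.31 dB(A).

97.3 dB(A)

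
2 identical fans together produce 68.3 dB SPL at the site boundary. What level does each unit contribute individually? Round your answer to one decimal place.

For N identical incoherent sources L_total = L₁ + 10·log₁₀ N, so L₁ = 68.3 − 10·log₁₀(2) = 68.3 − 3.010.

65.3 dB SPL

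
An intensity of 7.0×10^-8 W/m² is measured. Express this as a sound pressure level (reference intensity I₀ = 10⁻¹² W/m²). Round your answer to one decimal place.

Dividing by I₀ shifts the exponent by 12: I/I₀ = 7.0×10^4.
L = 10·(0.8451 + 4) = 48.45 dB.

48.5 dB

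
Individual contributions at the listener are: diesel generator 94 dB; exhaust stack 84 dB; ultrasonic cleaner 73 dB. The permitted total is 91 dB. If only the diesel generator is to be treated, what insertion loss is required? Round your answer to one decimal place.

Everything except the diesel generator sums to 10^(84/10) + 10^(73/10) = 2.711e+08 in linear terms, 84.33 dB.
To meet 91 dB overall, the treated diesel generator may contribute at most 10^(91/10) − 2.711e+08 = 9.878e+08, i.e. 89.95 dB.
Required insertion loss = 94 − 89.95 = 4.05 dB.

4.1 dB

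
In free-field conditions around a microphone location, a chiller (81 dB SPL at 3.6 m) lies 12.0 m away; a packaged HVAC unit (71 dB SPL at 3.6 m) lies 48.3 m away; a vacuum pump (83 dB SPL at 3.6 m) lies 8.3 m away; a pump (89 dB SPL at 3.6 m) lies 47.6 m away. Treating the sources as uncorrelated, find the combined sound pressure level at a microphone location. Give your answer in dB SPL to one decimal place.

77.3 dB SPL

Apply inverse-square spreading to bring every level to the receiver, then sum 10^(L/10).
chiller: 81 − 20·log₁₀(12.0/3.6) = 81 − 10.46 = 70.54 dB SPL.
packaged HVAC unit: 71 − 20·log₁₀(48.3/3.6) = 71 − 22.55 = 48.45 dB SPL.
vacuum pump: 83 − 20·log₁₀(8.3/3.6) = 83 − 7.26 = 75.74 dB SPL.
pump: 89 − 20·log₁₀(47.6/3.6) = 89 − 22.43 = 66.57 dB SPL.
Σ 10^(L/10) = 5.348e+07 → L_total = 10·log₁₀(5.348e+07) = 77.28 dB SPL.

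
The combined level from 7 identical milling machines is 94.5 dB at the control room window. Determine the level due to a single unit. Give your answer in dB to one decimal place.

86.0 dB

Dividing the total intensity by 7 lowers the level by 10·log₁₀ 7 = 8.451 dB: L₁ = 94.5 − 8.451.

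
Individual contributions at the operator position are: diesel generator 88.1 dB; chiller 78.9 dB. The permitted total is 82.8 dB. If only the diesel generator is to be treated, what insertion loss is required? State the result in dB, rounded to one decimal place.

7.6 dB

Everything except the diesel generator sums to 10^(78.9/10) = 7.762e+07 in linear terms, 78.90 dB.
The limit corresponds to 10^(82.8/10) = 1.905e+08; subtracting the fixed part leaves 1.129e+08 for the diesel generator, i.e. 80.53 dB.
So the diesel generator must be reduced from 88.1 to 80.53 dB: IL = 7.57 dB.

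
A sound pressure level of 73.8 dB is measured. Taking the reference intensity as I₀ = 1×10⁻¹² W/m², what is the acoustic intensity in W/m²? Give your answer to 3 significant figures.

I/I₀ = 10^(73.8/10) = 2.399e+07, so I = 2.399e+07 × 10⁻¹² W/m².

2.40e-05 W/m²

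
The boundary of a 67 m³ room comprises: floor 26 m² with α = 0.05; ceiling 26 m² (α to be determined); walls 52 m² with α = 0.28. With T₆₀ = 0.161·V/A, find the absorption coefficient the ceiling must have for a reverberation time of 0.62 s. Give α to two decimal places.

Required total absorption A = 0.161·67/0.62 = 17.40 m².
Absorption from the other surfaces = 26·0.05 + 52·0.28 = 15.86 m², so the ceiling must supply 1.54 m² over 26 m².
α = 1.54/26 = 0.059.

0.06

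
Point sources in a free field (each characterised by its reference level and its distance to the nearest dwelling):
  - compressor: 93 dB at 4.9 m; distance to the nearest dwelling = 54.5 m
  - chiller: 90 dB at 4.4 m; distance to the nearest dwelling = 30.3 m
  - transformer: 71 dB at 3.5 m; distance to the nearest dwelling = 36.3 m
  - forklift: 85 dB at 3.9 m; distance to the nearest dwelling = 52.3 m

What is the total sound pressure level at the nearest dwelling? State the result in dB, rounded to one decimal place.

Apply inverse-square spreading to bring every level to the receiver, then sum 10^(L/10).
compressor: 93 − 20·log₁₀(54.5/4.9) = 93 − 20.92 = 72.08 dB.
chiller: 90 − 20·log₁₀(30.3/4.4) = 90 − 16.76 = 73.24 dB.
transformer: 71 − 20·log₁₀(36.3/3.5) = 71 − 20.32 = 50.68 dB.
forklift: 85 − 20·log₁₀(52.3/3.9) = 85 − 22.55 = 62.45 dB.
Σ 10^(L/10) = 3.909e+07 → L_total = 10·log₁₀(3.909e+07) = 75.92 dB.

75.9 dB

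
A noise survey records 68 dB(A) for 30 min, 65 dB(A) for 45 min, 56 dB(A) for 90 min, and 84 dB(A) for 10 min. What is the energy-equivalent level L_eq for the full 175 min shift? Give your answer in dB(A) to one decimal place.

Weight each interval's intensity by its duration and average over T = 175 min:
Σ tᵢ·10^(Lᵢ/10) = 30·10^(68/10) + 45·10^(65/10) + 90·10^(56/10) + 10·10^(84/10) = 2.879e+09.
L_eq = 10·log₁₀(2.879e+09/175) = 72.16 dB(A).

72.2 dB(A)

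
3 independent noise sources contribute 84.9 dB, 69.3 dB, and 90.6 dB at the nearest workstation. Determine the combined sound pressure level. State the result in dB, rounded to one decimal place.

91.7 dB

For uncorrelated sources the intensities add, so convert each level to linear form, sum, and take 10·log₁₀ of the total.
Σ 10^(L/10) = 10^(84.9/10) + 10^(69.3/10) + 10^(90.6/10) = 1.466e+09.
L_total = 10·log₁₀(1.466e+09) = 91.66 dB.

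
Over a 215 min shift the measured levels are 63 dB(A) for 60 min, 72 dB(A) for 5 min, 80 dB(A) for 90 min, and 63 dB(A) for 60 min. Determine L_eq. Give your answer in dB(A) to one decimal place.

76.4 dB(A)

L_eq = 10·log₁₀[(1/T)·Σ tᵢ·10^(Lᵢ/10)] with T = 215 min.
Σ tᵢ·10^(Lᵢ/10) = 60·10^(63/10) + 5·10^(72/10) + 90·10^(80/10) + 60·10^(63/10) = 9.319e+09.
L_eq = 10·log₁₀(9.319e+09/215) = 76.37 dB(A).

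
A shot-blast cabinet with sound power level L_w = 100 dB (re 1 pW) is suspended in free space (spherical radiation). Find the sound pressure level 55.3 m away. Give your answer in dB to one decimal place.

54.2 dB

The power spreads over a sphere of area 4π·r², so L_p = L_w − 10·log₁₀(4π·r²).
4π·r² = 3.843e+04 m², 10·log₁₀ of that is 45.847 dB.
L_p = 100 − 45.847 = 54.15 dB.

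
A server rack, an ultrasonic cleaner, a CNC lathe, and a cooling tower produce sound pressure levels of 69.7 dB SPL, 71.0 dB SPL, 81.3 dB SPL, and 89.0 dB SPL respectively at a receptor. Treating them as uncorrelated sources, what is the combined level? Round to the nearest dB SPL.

90 dB SPL

For uncorrelated sources the intensities add, so convert each level to linear form, sum, and take 10·log₁₀ of the total.
Σ 10^(L/10) = 10^(69.7/10) + 10^(71.0/10) + 10^(81.3/10) + 10^(89.0/10) = 9.511e+08.
L_total = 10·log₁₀(9.511e+08) = 89.78 dB SPL.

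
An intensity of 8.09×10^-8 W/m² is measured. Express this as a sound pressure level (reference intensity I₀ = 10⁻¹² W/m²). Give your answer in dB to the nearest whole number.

L = 10·log₁₀(I/I₀) = 10·log₁₀(8.09×10^-8/10⁻¹²) = 10·log₁₀(8.09×10^4).
L = 10·(0.9079 + 4) = 49.08 dB.

49 dB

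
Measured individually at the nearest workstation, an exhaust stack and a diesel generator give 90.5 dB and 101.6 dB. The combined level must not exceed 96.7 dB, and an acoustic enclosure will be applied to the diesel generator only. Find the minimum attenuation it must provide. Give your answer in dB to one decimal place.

6.1 dB

Everything except the diesel generator sums to 10^(90.5/10) = 1.122e+09 in linear terms, 90.50 dB.
The limit corresponds to 10^(96.7/10) = 4.677e+09; subtracting the fixed part leaves 3.555e+09 for the diesel generator, i.e. 95.51 dB.
Required insertion loss = 101.6 − 95.51 = 6.09 dB.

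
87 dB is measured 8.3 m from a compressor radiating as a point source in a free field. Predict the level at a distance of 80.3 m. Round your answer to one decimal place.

Point-source attenuation: ΔL = 20·log₁₀(r₂/r₁) = 20·log₁₀(80.3/8.3) = 19.713 dB.
L₂ = 87 − 20·log₁₀(80.3/8.3) = 87 − 19.713 = 67.29 dB.

67.3 dB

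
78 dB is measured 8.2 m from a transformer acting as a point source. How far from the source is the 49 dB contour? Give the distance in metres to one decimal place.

231.1 m

The 29.0 dB drop corresponds to a distance ratio of 10^(29.0/20) for a point source.
r₂ = 8.2·10^((78−49)/20) = 8.2·10^(29.0/20) = 231.11 m.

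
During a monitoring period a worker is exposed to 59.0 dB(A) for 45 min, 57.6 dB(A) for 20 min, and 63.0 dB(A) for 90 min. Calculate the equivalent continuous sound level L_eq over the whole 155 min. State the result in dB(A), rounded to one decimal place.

61.7 dB(A)

Weight each interval's intensity by its duration and average over T = 155 min:
Σ tᵢ·10^(Lᵢ/10) = 45·10^(59.0/10) + 20·10^(57.6/10) + 90·10^(63.0/10) = 2.268e+08.
L_eq = 10·log₁₀(2.268e+08/155) = 61.65 dB(A).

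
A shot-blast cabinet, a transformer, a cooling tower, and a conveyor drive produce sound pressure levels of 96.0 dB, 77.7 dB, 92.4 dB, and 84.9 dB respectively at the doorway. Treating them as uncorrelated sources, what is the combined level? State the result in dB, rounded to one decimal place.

For uncorrelated sources the intensities add, so convert each level to linear form, sum, and take 10·log₁₀ of the total.
Σ 10^(L/10) = 10^(96.0/10) + 10^(77.7/10) + 10^(92.4/10) + 10^(84.9/10) = 6.087e+09.
L_total = 10·log₁₀(6.087e+09) = 97.84 dB.

97.8 dB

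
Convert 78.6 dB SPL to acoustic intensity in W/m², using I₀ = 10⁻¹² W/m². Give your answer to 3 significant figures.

I/I₀ = 10^(78.6/10) = 7.244e+07, so I = 7.244e+07 × 10⁻¹² W/m².

7.24e-05 W/m²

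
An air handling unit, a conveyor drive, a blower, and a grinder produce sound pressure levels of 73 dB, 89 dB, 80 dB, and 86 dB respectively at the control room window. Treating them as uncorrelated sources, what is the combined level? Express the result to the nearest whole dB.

91 dB

Incoherent sources combine by intensity addition: L_total = 10·log₁₀(Σ 10^(L_i/10)).
Σ 10^(L/10) = 10^(73/10) + 10^(89/10) + 10^(80/10) + 10^(86/10) = 1.312e+09.
L_total = 10·log₁₀(1.312e+09) = 91.18 dB.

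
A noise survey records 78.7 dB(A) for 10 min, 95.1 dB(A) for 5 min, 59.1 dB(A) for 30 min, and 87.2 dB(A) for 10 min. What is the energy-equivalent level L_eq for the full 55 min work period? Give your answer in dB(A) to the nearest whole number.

86 dB(A)

L_eq = 10·log₁₀[(1/T)·Σ tᵢ·10^(Lᵢ/10)] with T = 55 min.
Σ tᵢ·10^(Lᵢ/10) = 10·10^(78.7/10) + 5·10^(95.1/10) + 30·10^(59.1/10) + 10·10^(87.2/10) = 2.219e+10.
L_eq = 10·log₁₀(2.219e+10/55) = 86.06 dB(A).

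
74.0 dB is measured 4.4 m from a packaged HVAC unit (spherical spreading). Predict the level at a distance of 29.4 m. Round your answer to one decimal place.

57.5 dB

Spherical spreading from a point source gives a 20·log₁₀(r₂/r₁) drop.
L₂ = 74.0 − 20·log₁₀(29.4/4.4) = 74.0 − 16.498 = 57.50 dB.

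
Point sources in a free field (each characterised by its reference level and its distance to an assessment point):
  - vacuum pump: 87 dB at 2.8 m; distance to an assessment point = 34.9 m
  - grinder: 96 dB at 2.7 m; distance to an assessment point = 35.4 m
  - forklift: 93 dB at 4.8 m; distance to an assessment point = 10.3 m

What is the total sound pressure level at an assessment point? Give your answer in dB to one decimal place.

First find each source's level at the receiver (point-source: −20·log₁₀(r/r_ref)), then combine on an intensity basis.
vacuum pump: 87 − 20·log₁₀(34.9/2.8) = 87 − 21.91 = 65.09 dB.
grinder: 96 − 20·log₁₀(35.4/2.7) = 96 − 22.35 = 73.65 dB.
forklift: 93 − 20·log₁₀(10.3/4.8) = 93 − 6.63 = 86.37 dB.
Σ 10^(L/10) = 4.597e+08 → L_total = 10·log₁₀(4.597e+08) = 86.62 dB.

86.6 dB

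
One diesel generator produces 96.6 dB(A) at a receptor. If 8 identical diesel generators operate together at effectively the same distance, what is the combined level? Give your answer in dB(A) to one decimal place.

L_total = L₁ + 10·log₁₀ N for N identical incoherent sources.
L_total = 96.6 + 10·log₁₀(8) = 96.6 + 9.031 = 105.63 dB(A).

105.6 dB(A)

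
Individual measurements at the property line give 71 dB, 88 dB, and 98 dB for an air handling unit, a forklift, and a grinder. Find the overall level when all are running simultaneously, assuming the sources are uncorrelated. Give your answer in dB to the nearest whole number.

For uncorrelated sources the intensities add, so convert each level to linear form, sum, and take 10·log₁₀ of the total.
Σ 10^(L/10) = 10^(71/10) + 10^(88/10) + 10^(98/10) = 6.953e+09.
L_total = 10·log₁₀(6.953e+09) = 98.42 dB.

98 dB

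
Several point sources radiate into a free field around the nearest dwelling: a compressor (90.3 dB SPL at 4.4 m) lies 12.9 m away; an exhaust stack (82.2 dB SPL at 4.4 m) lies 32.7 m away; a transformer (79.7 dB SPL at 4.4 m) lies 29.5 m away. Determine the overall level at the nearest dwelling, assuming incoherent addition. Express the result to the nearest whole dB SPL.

Propagate each source to the receiver with L = L_ref − 20·log₁₀(r/r_ref), then add intensities.
compressor: 90.3 − 20·log₁₀(12.9/4.4) = 90.3 − 9.34 = 80.96 dB SPL.
exhaust stack: 82.2 − 20·log₁₀(32.7/4.4) = 82.2 − 17.42 = 64.78 dB SPL.
transformer: 79.7 − 20·log₁₀(29.5/4.4) = 79.7 − 16.53 = 63.17 dB SPL.
Σ 10^(L/10) = 1.297e+08 → L_total = 10·log₁₀(1.297e+08) = 81.13 dB SPL.

81 dB SPL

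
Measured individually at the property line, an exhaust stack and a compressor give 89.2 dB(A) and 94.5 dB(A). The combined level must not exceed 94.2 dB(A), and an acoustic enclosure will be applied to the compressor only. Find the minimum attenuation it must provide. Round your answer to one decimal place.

2.0 dB

The untreated sources together contribute 10^(89.2/10) = 8.318e+08, i.e. 89.20 dB(A).
To meet 94.2 dB(A) overall, the treated compressor may contribute at most 10^(94.2/10) − 8.318e+08 = 1.799e+09, i.e. 92.55 dB(A).
So the compressor must be reduced from 94.5 to 92.55 dB(A): IL = 1.95 dB.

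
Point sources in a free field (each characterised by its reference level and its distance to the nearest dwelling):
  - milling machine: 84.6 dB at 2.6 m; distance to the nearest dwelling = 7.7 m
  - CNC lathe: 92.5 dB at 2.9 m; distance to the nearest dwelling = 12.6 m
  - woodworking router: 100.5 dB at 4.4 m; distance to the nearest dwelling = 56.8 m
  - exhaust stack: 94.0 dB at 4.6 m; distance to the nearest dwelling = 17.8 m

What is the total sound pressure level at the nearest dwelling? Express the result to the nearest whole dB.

Apply inverse-square spreading to bring every level to the receiver, then sum 10^(L/10).
milling machine: 84.6 − 20·log₁₀(7.7/2.6) = 84.6 − 9.43 = 75.17 dB.
CNC lathe: 92.5 − 20·log₁₀(12.6/2.9) = 92.5 − 12.76 = 79.74 dB.
woodworking router: 100.5 − 20·log₁₀(56.8/4.4) = 100.5 − 22.22 = 78.28 dB.
exhaust stack: 94.0 − 20·log₁₀(17.8/4.6) = 94.0 − 11.75 = 82.25 dB.
Σ 10^(L/10) = 3.622e+08 → L_total = 10·log₁₀(3.622e+08) = 85.59 dB.

86 dB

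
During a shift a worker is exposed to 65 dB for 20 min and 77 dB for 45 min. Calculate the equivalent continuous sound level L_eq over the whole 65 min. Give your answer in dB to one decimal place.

75.5 dB

L_eq = 10·log₁₀[(1/T)·Σ tᵢ·10^(Lᵢ/10)] with T = 65 min.
Σ tᵢ·10^(Lᵢ/10) = 20·10^(65/10) + 45·10^(77/10) = 2.319e+09.
L_eq = 10·log₁₀(2.319e+09/65) = 75.52 dB.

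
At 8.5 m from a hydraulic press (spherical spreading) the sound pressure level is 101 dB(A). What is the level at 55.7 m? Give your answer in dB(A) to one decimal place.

Point-source attenuation: ΔL = 20·log₁₀(r₂/r₁) = 20·log₁₀(55.7/8.5) = 16.329 dB.
L₂ = 101 − 20·log₁₀(55.7/8.5) = 101 − 16.329 = 84.67 dB(A).

84.7 dB(A)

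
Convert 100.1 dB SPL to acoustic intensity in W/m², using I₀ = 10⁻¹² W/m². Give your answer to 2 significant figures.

0.010 W/m²

L = 10·log₁₀(I/I₀) ⇒ I = I₀·10^(L/10) = 10⁻¹² × 10^10.01.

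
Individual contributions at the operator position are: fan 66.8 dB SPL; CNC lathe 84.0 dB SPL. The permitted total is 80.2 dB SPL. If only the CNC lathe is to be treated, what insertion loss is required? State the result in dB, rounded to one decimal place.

4.0 dB

Fixed contribution from the other source: Σ 10^(L/10) = 10^(66.8/10) = 4.786e+06 (66.80 dB SPL).
The limit corresponds to 10^(80.2/10) = 1.047e+08; subtracting the fixed part leaves 9.993e+07 for the CNC lathe, i.e. 80.00 dB SPL.
So the CNC lathe must be reduced from 84.0 to 80.00 dB SPL: IL = 4.00 dB.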